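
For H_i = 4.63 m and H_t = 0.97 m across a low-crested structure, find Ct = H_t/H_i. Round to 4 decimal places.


Ct = H_t / H_i
Ct = 0.97 / 4.63
Ct = 0.2095

0.2095


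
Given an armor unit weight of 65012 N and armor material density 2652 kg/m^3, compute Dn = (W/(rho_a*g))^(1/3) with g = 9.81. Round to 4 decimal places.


V = W / (rho_a * g)
V = 65012 / (2652 * 9.81)
V = 65012 / 26016.12
V = 2.498912 m^3
Dn = V^(1/3) = 2.498912^(1/3)
Dn = 1.3570 m

1.3570


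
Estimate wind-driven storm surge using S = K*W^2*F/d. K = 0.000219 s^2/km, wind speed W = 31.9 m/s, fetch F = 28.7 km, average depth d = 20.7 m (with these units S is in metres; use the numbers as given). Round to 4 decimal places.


S = K * W^2 * F / d
W^2 = 31.9^2 = 1017.61
S = 0.000219 * 1017.61 * 28.7 / 20.7
Numerator = 0.000219 * 1017.61 * 28.7 = 6.395984
S = 6.395984 / 20.7 = 0.3090 m

0.3090


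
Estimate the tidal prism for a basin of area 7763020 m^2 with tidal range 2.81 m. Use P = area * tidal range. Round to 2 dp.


Tidal prism = Area * Tidal range
P = 7763020 * 2.81
P = 21814086.20 m^3

21814086.20


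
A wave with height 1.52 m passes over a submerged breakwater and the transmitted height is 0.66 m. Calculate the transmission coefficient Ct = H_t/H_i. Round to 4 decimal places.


Ct = H_t / H_i
Ct = 0.66 / 1.52
Ct = 0.4342

0.4342


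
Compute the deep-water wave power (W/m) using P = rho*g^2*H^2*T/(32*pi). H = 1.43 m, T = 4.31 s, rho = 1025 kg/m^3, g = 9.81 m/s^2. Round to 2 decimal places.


P = rho * g^2 * H^2 * T / (32 * pi)
P = 1025 * 9.81^2 * 1.43^2 * 4.31 / (32 * pi)
P = 1025 * 96.2361 * 2.0449 * 4.31 / 100.53096
P = 8647.91 W/m

8647.91


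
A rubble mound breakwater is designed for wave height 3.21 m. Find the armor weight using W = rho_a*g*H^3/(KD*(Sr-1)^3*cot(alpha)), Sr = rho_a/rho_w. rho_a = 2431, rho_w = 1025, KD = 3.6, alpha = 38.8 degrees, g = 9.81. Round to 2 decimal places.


Sr = rho_a / rho_w = 2431 / 1025 = 2.371707
(Sr - 1) = 1.371707
(Sr - 1)^3 = 2.580978
cot(38.8) = 1 / tan(38.8) = 1 / 0.804021 = 1.243749
Numerator = 2431 * 9.81 * 3.21^3 = 788803.9259
Denominator = 3.6 * 2.580978 * 1.243749 = 11.556323
W = 788803.9259 / 11.556323
W = 68257.35 N

68257.35


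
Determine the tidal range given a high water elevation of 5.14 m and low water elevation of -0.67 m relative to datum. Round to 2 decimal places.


Tidal range = High water - Low water
Tidal range = 5.14 - (-0.67)
Tidal range = 5.81 m

5.81


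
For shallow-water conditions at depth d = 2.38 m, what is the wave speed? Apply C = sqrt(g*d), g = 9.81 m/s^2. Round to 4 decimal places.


Using the shallow-water approximation:
C = sqrt(g * d) = sqrt(9.81 * 2.38)
C = sqrt(23.3478)
C = 4.8320 m/s

4.8320


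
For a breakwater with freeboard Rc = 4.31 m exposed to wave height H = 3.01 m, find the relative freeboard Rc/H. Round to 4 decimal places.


Relative freeboard = Rc / H
= 4.31 / 3.01
= 1.4319

1.4319


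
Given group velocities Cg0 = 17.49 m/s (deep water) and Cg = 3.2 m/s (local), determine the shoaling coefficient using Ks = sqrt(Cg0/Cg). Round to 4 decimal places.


Ks = sqrt(Cg0 / Cg)
Ks = sqrt(17.49 / 3.2)
Ks = sqrt(5.4656)
Ks = 2.3379

2.3379


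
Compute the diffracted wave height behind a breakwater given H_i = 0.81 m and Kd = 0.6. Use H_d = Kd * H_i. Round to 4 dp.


H_d = Kd * H_i
H_d = 0.6 * 0.81
H_d = 0.4860 m

0.4860


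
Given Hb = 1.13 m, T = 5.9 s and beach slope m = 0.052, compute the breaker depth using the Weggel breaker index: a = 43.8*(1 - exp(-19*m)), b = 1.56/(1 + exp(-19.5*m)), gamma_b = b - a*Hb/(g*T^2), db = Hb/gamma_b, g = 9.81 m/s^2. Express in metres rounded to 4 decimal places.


a = 43.8 * (1 - exp(-19 * m))
exp(-19 * 0.052) = exp(-0.9880) = 0.372321
a = 43.8 * (1 - 0.372321) = 27.492358
b = 1.56 / (1 + exp(-19.5 * m))
exp(-19.5 * 0.052) = exp(-1.0140) = 0.362765
b = 1.56 / (1 + 0.362765) = 1.144731
Hb / (g * T^2) = 1.13 / (9.81 * 5.9^2) = 1.13 / 341.4861 = 0.00330907
gamma_b = b - a * Hb/(g*T^2) = 1.144731 - 27.492358 * 0.00330907 = 1.053757
db = Hb / gamma_b = 1.13 / 1.053757
db = 1.0724 m

1.0724


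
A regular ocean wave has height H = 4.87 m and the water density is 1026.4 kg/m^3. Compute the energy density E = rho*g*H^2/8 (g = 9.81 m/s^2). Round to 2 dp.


E = (1/8) * rho * g * H^2
E = (1/8) * 1026.4 * 9.81 * 4.87^2
E = 0.125 * 1026.4 * 9.81 * 23.7169
E = 29850.64 J/m^2

29850.64


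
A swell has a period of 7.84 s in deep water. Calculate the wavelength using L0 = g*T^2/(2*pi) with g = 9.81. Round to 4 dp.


L0 = g * T^2 / (2 * pi)
L0 = 9.81 * 7.84^2 / (2 * pi)
L0 = 9.81 * 61.4656 / 6.28319
L0 = 602.9775 / 6.28319
L0 = 95.9669 m

95.9669


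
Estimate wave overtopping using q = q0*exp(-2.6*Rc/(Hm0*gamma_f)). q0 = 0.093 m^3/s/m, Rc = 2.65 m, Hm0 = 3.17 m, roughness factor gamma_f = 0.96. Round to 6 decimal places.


q = q0 * exp(-2.6 * Rc / (Hm0 * gamma_f))
Exponent = -2.6 * 2.65 / (3.17 * 0.96)
= -2.6 * 2.65 / 3.0432
= -2.264064
exp(-2.264064) = 0.103927
q = 0.093 * 0.103927
q = 0.009665 m^3/s/m

0.009665


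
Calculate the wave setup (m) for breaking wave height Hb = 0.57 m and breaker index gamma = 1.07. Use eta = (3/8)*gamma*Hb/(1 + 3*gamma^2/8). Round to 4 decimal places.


eta = (3/8) * gamma * Hb / (1 + 3*gamma^2/8)
Numerator = (3/8) * 1.07 * 0.57 = 0.228712
Denominator = 1 + 3*1.07^2/8 = 1 + 0.429338 = 1.429338
eta = 0.228712 / 1.429338
eta = 0.1600 m

0.1600


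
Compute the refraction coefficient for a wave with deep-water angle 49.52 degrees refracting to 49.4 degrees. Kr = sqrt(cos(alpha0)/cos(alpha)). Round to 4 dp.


Kr = sqrt(cos(alpha0) / cos(alpha))
cos(49.52) = 0.649183
cos(49.4) = 0.650774
Kr = sqrt(0.649183 / 0.650774)
Kr = sqrt(0.997554)
Kr = 0.9988

0.9988


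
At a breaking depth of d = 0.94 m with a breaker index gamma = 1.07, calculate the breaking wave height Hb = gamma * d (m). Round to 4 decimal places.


Hb = gamma * d
Hb = 1.07 * 0.94
Hb = 1.0058 m

1.0058


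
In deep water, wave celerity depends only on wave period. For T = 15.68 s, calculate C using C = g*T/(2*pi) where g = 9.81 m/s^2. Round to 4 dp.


We use the deep-water celerity formula:
C = g * T / (2 * pi)
C = 9.81 * 15.68 / (2 * 3.14159...)
C = 153.820800 / 6.283185
C = 24.4813 m/s

24.4813


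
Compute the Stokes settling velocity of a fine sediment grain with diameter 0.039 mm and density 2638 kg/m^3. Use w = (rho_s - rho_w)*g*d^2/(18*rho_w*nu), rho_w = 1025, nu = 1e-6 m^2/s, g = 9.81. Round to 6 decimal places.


w = (rho_s - rho_w) * g * d^2 / (18 * rho_w * nu)
d = 0.039 mm = 0.000039 m
rho_s - rho_w = 2638 - 1025 = 1613
Numerator = 1613 * 9.81 * (0.000039)^2 = 0.000024067589
Denominator = 18 * 1025 * 1e-6 = 0.018450
w = 0.001304 m/s

0.001304


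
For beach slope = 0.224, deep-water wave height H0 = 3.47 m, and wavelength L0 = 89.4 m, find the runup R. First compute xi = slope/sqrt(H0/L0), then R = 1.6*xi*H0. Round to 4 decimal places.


xi = slope / sqrt(H0/L0)
H0/L0 = 3.47/89.4 = 0.038814
sqrt(0.038814) = 0.197013
xi = 0.224 / 0.197013 = 1.136978
R = 1.6 * xi * H0 = 1.6 * 1.136978 * 3.47
R = 6.3125 m

6.3125


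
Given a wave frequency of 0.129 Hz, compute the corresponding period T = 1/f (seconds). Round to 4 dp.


T = 1 / f
T = 1 / 0.129
T = 7.7519 s

7.7519


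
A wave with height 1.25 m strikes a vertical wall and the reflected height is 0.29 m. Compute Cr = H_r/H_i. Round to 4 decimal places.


Cr = H_r / H_i
Cr = 0.29 / 1.25
Cr = 0.2320

0.2320


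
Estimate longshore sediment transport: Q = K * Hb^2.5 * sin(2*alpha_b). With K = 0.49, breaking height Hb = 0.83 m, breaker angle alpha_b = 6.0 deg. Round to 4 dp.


Q = K * Hb^2.5 * sin(2 * alpha_b)
Hb^2.5 = 0.83^2.5 = 0.627618
sin(2 * 6.0) = sin(12.0) = 0.207912
Q = 0.49 * 0.627618 * 0.207912
Q = 0.0639 m^3/s

0.0639


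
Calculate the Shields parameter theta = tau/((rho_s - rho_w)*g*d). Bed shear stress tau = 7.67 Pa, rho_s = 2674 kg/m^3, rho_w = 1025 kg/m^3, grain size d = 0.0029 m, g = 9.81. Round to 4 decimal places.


theta = tau / ((rho_s - rho_w) * g * d)
rho_s - rho_w = 2674 - 1025 = 1649
Denominator = 1649 * 9.81 * 0.0029 = 46.912401
theta = 7.67 / 46.912401
theta = 0.1635

0.1635


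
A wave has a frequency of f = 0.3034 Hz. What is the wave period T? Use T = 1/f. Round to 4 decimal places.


T = 1 / f
T = 1 / 0.3034
T = 3.2960 s

3.2960


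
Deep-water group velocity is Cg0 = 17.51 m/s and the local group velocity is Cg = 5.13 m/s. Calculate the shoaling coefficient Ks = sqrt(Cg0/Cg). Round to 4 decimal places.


Ks = sqrt(Cg0 / Cg)
Ks = sqrt(17.51 / 5.13)
Ks = sqrt(3.4133)
Ks = 1.8475

1.8475


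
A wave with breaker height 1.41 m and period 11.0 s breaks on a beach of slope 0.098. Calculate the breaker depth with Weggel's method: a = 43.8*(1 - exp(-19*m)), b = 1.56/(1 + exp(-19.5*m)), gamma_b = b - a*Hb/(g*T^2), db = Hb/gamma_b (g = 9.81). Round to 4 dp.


a = 43.8 * (1 - exp(-19 * m))
exp(-19 * 0.098) = exp(-1.8620) = 0.155362
a = 43.8 * (1 - 0.155362) = 36.995162
b = 1.56 / (1 + exp(-19.5 * m))
exp(-19.5 * 0.098) = exp(-1.9110) = 0.147932
b = 1.56 / (1 + 0.147932) = 1.358965
Hb / (g * T^2) = 1.41 / (9.81 * 11.0^2) = 1.41 / 1187.0100 = 0.00118786
gamma_b = b - a * Hb/(g*T^2) = 1.358965 - 36.995162 * 0.00118786 = 1.315020
db = Hb / gamma_b = 1.41 / 1.315020
db = 1.0722 m

1.0722


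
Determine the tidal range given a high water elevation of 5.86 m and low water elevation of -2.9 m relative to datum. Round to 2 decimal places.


Tidal range = High water - Low water
Tidal range = 5.86 - (-2.9)
Tidal range = 8.76 m

8.76


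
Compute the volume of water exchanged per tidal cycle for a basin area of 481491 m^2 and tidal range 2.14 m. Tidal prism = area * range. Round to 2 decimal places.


Tidal prism = Area * Tidal range
P = 481491 * 2.14
P = 1030390.74 m^3

1030390.74


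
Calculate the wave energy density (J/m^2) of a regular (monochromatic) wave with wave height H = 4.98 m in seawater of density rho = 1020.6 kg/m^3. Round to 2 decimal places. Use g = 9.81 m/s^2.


E = (1/8) * rho * g * H^2
E = (1/8) * 1020.6 * 9.81 * 4.98^2
E = 0.125 * 1020.6 * 9.81 * 24.8004
E = 31037.97 J/m^2

31037.97


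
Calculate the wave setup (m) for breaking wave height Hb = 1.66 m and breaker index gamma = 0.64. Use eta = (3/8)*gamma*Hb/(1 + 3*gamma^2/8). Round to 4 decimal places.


eta = (3/8) * gamma * Hb / (1 + 3*gamma^2/8)
Numerator = (3/8) * 0.64 * 1.66 = 0.398400
Denominator = 1 + 3*0.64^2/8 = 1 + 0.153600 = 1.153600
eta = 0.398400 / 1.153600
eta = 0.3454 m

0.3454


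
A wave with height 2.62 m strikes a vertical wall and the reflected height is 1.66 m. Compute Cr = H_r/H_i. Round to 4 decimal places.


Cr = H_r / H_i
Cr = 1.66 / 2.62
Cr = 0.6336

0.6336


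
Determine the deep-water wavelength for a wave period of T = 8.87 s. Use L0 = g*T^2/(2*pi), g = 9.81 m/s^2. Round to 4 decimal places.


L0 = g * T^2 / (2 * pi)
L0 = 9.81 * 8.87^2 / (2 * pi)
L0 = 9.81 * 78.6769 / 6.28319
L0 = 771.8204 / 6.28319
L0 = 122.8390 m

122.8390


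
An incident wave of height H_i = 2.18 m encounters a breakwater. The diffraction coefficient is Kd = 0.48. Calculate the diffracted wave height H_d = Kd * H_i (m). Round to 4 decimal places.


H_d = Kd * H_i
H_d = 0.48 * 2.18
H_d = 1.0464 m

1.0464


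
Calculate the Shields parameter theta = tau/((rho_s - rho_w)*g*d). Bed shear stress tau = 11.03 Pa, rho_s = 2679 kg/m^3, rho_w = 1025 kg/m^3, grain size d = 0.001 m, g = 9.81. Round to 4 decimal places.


theta = tau / ((rho_s - rho_w) * g * d)
rho_s - rho_w = 2679 - 1025 = 1654
Denominator = 1654 * 9.81 * 0.001 = 16.225740
theta = 11.03 / 16.225740
theta = 0.6798

0.6798


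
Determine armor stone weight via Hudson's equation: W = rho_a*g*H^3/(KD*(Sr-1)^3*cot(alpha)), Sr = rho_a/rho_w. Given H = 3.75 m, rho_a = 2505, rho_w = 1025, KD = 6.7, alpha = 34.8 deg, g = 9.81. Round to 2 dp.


Sr = rho_a / rho_w = 2505 / 1025 = 2.443902
(Sr - 1) = 1.443902
(Sr - 1)^3 = 3.010326
cot(34.8) = 1 / tan(34.8) = 1 / 0.695018 = 1.438811
Numerator = 2505 * 9.81 * 3.75^3 = 1295897.1680
Denominator = 6.7 * 3.010326 * 1.438811 = 29.019654
W = 1295897.1680 / 29.019654
W = 44655.84 N

44655.84


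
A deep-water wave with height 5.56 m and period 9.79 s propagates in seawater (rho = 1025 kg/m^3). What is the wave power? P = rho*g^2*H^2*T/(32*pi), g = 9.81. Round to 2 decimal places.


P = rho * g^2 * H^2 * T / (32 * pi)
P = 1025 * 9.81^2 * 5.56^2 * 9.79 / (32 * pi)
P = 1025 * 96.2361 * 30.9136 * 9.79 / 100.53096
P = 296957.50 W/m

296957.50


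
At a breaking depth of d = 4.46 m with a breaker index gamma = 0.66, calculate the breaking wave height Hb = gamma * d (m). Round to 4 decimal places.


Hb = gamma * d
Hb = 0.66 * 4.46
Hb = 2.9436 m

2.9436


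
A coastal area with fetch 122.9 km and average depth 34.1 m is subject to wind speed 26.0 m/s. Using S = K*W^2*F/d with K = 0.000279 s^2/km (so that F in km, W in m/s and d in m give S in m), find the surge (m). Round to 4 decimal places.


S = K * W^2 * F / d
W^2 = 26.0^2 = 676.00
S = 0.000279 * 676.00 * 122.9 / 34.1
Numerator = 0.000279 * 676.00 * 122.9 = 23.179432
S = 23.179432 / 34.1 = 0.6797 m

0.6797


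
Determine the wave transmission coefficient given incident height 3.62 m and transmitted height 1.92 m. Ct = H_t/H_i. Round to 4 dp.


Ct = H_t / H_i
Ct = 1.92 / 3.62
Ct = 0.5304

0.5304


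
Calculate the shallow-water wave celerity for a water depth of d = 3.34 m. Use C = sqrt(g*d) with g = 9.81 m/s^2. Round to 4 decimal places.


Using the shallow-water approximation:
C = sqrt(g * d) = sqrt(9.81 * 3.34)
C = sqrt(32.7654)
C = 5.7241 m/s

5.7241


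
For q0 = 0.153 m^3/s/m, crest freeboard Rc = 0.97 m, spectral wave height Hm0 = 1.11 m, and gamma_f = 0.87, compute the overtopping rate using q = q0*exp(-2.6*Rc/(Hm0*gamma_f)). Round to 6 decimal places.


q = q0 * exp(-2.6 * Rc / (Hm0 * gamma_f))
Exponent = -2.6 * 0.97 / (1.11 * 0.87)
= -2.6 * 0.97 / 0.9657
= -2.611577
exp(-2.611577) = 0.073419
q = 0.153 * 0.073419
q = 0.011233 m^3/s/m

0.011233


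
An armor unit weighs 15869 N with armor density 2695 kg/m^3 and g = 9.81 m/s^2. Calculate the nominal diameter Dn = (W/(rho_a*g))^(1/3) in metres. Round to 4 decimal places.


V = W / (rho_a * g)
V = 15869 / (2695 * 9.81)
V = 15869 / 26437.95
V = 0.600236 m^3
Dn = V^(1/3) = 0.600236^(1/3)
Dn = 0.8435 m

0.8435


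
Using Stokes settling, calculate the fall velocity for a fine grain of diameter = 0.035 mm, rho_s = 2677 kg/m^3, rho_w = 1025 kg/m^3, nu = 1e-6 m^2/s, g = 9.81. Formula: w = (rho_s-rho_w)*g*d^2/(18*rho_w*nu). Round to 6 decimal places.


w = (rho_s - rho_w) * g * d^2 / (18 * rho_w * nu)
d = 0.035 mm = 0.000035 m
rho_s - rho_w = 2677 - 1025 = 1652
Numerator = 1652 * 9.81 * (0.000035)^2 = 0.000019852497
Denominator = 18 * 1025 * 1e-6 = 0.018450
w = 0.001076 m/s

0.001076


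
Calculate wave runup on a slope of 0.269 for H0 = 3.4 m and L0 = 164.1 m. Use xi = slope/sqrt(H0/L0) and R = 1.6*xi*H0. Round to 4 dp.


xi = slope / sqrt(H0/L0)
H0/L0 = 3.4/164.1 = 0.020719
sqrt(0.020719) = 0.143941
xi = 0.269 / 0.143941 = 1.868818
R = 1.6 * xi * H0 = 1.6 * 1.868818 * 3.4
R = 10.1664 m

10.1664


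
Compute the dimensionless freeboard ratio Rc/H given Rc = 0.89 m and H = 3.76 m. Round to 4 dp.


Relative freeboard = Rc / H
= 0.89 / 3.76
= 0.2367

0.2367


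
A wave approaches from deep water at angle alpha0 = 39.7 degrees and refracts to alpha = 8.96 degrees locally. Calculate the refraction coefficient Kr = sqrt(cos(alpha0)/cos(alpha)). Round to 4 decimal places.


Kr = sqrt(cos(alpha0) / cos(alpha))
cos(39.7) = 0.769400
cos(8.96) = 0.987797
Kr = sqrt(0.769400 / 0.987797)
Kr = sqrt(0.778904)
Kr = 0.8826

0.8826


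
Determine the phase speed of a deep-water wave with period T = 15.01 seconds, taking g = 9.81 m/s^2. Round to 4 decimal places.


We use the deep-water celerity formula:
C = g * T / (2 * pi)
C = 9.81 * 15.01 / (2 * 3.14159...)
C = 147.248100 / 6.283185
C = 23.4353 m/s

23.4353


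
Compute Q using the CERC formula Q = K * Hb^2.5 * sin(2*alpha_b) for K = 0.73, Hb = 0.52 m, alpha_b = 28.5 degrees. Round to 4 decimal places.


Q = K * Hb^2.5 * sin(2 * alpha_b)
Hb^2.5 = 0.52^2.5 = 0.194988
sin(2 * 28.5) = sin(57.0) = 0.838671
Q = 0.73 * 0.194988 * 0.838671
Q = 0.1194 m^3/s

0.1194


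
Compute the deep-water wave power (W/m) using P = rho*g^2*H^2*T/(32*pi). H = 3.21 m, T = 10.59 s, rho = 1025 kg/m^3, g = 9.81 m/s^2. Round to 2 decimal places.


P = rho * g^2 * H^2 * T / (32 * pi)
P = 1025 * 9.81^2 * 3.21^2 * 10.59 / (32 * pi)
P = 1025 * 96.2361 * 10.3041 * 10.59 / 100.53096
P = 107070.06 W/m

107070.06


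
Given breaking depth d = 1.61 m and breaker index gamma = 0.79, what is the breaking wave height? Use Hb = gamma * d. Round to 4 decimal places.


Hb = gamma * d
Hb = 0.79 * 1.61
Hb = 1.2719 m

1.2719


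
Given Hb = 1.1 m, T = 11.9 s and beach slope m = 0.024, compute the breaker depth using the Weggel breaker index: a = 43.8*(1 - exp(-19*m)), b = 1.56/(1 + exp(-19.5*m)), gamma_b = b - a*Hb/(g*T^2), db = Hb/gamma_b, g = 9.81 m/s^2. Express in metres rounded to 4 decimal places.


a = 43.8 * (1 - exp(-19 * m))
exp(-19 * 0.024) = exp(-0.4560) = 0.633814
a = 43.8 * (1 - 0.633814) = 16.038954
b = 1.56 / (1 + exp(-19.5 * m))
exp(-19.5 * 0.024) = exp(-0.4680) = 0.626254
b = 1.56 / (1 + 0.626254) = 0.959260
Hb / (g * T^2) = 1.1 / (9.81 * 11.9^2) = 1.1 / 1389.1941 = 0.00079183
gamma_b = b - a * Hb/(g*T^2) = 0.959260 - 16.038954 * 0.00079183 = 0.946560
db = Hb / gamma_b = 1.1 / 0.946560
db = 1.1621 m

1.1621


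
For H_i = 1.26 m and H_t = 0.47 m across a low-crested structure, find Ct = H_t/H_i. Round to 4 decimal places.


Ct = H_t / H_i
Ct = 0.47 / 1.26
Ct = 0.3730

0.3730


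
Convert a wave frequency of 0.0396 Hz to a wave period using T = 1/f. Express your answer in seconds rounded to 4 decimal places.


T = 1 / f
T = 1 / 0.0396
T = 25.2525 s

25.2525


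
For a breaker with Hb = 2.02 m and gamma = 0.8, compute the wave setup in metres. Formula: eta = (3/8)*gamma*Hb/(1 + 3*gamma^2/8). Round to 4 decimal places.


eta = (3/8) * gamma * Hb / (1 + 3*gamma^2/8)
Numerator = (3/8) * 0.8 * 2.02 = 0.606000
Denominator = 1 + 3*0.8^2/8 = 1 + 0.240000 = 1.240000
eta = 0.606000 / 1.240000
eta = 0.4887 m

0.4887


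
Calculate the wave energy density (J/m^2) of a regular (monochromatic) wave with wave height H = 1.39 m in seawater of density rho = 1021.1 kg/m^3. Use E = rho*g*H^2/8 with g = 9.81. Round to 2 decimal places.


E = (1/8) * rho * g * H^2
E = (1/8) * 1021.1 * 9.81 * 1.39^2
E = 0.125 * 1021.1 * 9.81 * 1.9321
E = 2419.23 J/m^2

2419.23


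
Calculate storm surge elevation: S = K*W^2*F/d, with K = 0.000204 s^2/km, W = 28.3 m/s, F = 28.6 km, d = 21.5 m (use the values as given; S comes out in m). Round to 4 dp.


S = K * W^2 * F / d
W^2 = 28.3^2 = 800.89
S = 0.000204 * 800.89 * 28.6 / 21.5
Numerator = 0.000204 * 800.89 * 28.6 = 4.672713
S = 4.672713 / 21.5 = 0.2173 m

0.2173


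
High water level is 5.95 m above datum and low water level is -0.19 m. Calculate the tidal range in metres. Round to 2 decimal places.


Tidal range = High water - Low water
Tidal range = 5.95 - (-0.19)
Tidal range = 6.14 m

6.14


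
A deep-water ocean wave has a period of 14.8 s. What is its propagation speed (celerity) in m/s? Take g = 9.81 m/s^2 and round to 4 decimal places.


We use the deep-water celerity formula:
C = g * T / (2 * pi)
C = 9.81 * 14.8 / (2 * 3.14159...)
C = 145.188000 / 6.283185
C = 23.1074 m/s

23.1074


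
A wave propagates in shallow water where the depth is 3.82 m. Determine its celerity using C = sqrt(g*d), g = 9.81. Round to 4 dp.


Using the shallow-water approximation:
C = sqrt(g * d) = sqrt(9.81 * 3.82)
C = sqrt(37.4742)
C = 6.1216 m/s

6.1216


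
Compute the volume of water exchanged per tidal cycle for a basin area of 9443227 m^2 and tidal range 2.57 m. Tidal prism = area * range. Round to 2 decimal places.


Tidal prism = Area * Tidal range
P = 9443227 * 2.57
P = 24269093.39 m^3

24269093.39


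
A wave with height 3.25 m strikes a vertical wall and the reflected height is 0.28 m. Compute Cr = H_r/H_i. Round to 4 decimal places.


Cr = H_r / H_i
Cr = 0.28 / 3.25
Cr = 0.0862

0.0862


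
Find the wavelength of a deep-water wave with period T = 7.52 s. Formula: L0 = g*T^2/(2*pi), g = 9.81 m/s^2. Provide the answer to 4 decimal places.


L0 = g * T^2 / (2 * pi)
L0 = 9.81 * 7.52^2 / (2 * pi)
L0 = 9.81 * 56.5504 / 6.28319
L0 = 554.7594 / 6.28319
L0 = 88.2927 m

88.2927


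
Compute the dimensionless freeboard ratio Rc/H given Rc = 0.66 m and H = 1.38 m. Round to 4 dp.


Relative freeboard = Rc / H
= 0.66 / 1.38
= 0.4783

0.4783


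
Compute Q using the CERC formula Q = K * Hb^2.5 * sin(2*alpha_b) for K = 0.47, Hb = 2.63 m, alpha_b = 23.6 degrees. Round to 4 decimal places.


Q = K * Hb^2.5 * sin(2 * alpha_b)
Hb^2.5 = 2.63^2.5 = 11.217327
sin(2 * 23.6) = sin(47.2) = 0.733730
Q = 0.47 * 11.217327 * 0.733730
Q = 3.8683 m^3/s

3.8683


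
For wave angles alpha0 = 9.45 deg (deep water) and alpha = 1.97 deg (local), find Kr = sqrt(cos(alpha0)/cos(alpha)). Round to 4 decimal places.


Kr = sqrt(cos(alpha0) / cos(alpha))
cos(9.45) = 0.986429
cos(1.97) = 0.999409
Kr = sqrt(0.986429 / 0.999409)
Kr = sqrt(0.987013)
Kr = 0.9935

0.9935


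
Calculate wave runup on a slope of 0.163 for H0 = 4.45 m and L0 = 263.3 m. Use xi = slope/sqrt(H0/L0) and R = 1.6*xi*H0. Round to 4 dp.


xi = slope / sqrt(H0/L0)
H0/L0 = 4.45/263.3 = 0.016901
sqrt(0.016901) = 0.130003
xi = 0.163 / 0.130003 = 1.253814
R = 1.6 * xi * H0 = 1.6 * 1.253814 * 4.45
R = 8.9272 m

8.9272


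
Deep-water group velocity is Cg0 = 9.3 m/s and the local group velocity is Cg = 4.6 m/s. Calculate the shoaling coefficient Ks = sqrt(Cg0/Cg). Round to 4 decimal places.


Ks = sqrt(Cg0 / Cg)
Ks = sqrt(9.3 / 4.6)
Ks = sqrt(2.0217)
Ks = 1.4219

1.4219


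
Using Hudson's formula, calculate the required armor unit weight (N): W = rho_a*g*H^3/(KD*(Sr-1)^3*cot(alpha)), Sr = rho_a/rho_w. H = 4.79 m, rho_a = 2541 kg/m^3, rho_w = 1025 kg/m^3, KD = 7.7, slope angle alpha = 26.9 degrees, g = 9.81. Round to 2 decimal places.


Sr = rho_a / rho_w = 2541 / 1025 = 2.479024
(Sr - 1) = 1.479024
(Sr - 1)^3 = 3.235385
cot(26.9) = 1 / tan(26.9) = 1 / 0.507329 = 1.971108
Numerator = 2541 * 9.81 * 4.79^3 = 2739556.1910
Denominator = 7.7 * 3.235385 * 1.971108 = 49.105155
W = 2739556.1910 / 49.105155
W = 55789.58 N

55789.58


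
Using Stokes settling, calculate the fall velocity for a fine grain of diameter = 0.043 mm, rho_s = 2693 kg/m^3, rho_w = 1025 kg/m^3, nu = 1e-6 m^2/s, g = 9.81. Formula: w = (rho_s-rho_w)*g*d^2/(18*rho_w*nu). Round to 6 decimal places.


w = (rho_s - rho_w) * g * d^2 / (18 * rho_w * nu)
d = 0.043 mm = 0.000043 m
rho_s - rho_w = 2693 - 1025 = 1668
Numerator = 1668 * 9.81 * (0.000043)^2 = 0.000030255335
Denominator = 18 * 1025 * 1e-6 = 0.018450
w = 0.001640 m/s

0.001640


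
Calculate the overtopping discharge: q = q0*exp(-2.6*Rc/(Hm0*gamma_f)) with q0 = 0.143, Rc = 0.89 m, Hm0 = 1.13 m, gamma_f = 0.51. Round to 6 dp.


q = q0 * exp(-2.6 * Rc / (Hm0 * gamma_f))
Exponent = -2.6 * 0.89 / (1.13 * 0.51)
= -2.6 * 0.89 / 0.5763
= -4.015270
exp(-4.015270) = 0.018038
q = 0.143 * 0.018038
q = 0.002579 m^3/s/m

0.002579


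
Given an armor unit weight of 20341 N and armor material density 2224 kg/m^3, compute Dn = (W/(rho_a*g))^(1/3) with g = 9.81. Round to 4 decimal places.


V = W / (rho_a * g)
V = 20341 / (2224 * 9.81)
V = 20341 / 21817.44
V = 0.932328 m^3
Dn = V^(1/3) = 0.932328^(1/3)
Dn = 0.9769 m

0.9769


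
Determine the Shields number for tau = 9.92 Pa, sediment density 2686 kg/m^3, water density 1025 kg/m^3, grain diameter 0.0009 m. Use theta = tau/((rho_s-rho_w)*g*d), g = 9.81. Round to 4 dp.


theta = tau / ((rho_s - rho_w) * g * d)
rho_s - rho_w = 2686 - 1025 = 1661
Denominator = 1661 * 9.81 * 0.0009 = 14.664969
theta = 9.92 / 14.664969
theta = 0.6764

0.6764


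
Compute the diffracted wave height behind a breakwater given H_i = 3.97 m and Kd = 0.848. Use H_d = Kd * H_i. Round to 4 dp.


H_d = Kd * H_i
H_d = 0.848 * 3.97
H_d = 3.3666 m

3.3666


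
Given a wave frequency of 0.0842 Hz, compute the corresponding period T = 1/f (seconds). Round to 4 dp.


T = 1 / f
T = 1 / 0.0842
T = 11.8765 s

11.8765


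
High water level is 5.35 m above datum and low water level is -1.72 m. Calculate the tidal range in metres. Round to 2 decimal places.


Tidal range = High water - Low water
Tidal range = 5.35 - (-1.72)
Tidal range = 7.07 m

7.07


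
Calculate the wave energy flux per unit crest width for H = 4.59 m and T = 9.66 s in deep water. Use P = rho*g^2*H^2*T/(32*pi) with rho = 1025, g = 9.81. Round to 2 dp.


P = rho * g^2 * H^2 * T / (32 * pi)
P = 1025 * 9.81^2 * 4.59^2 * 9.66 / (32 * pi)
P = 1025 * 96.2361 * 21.0681 * 9.66 / 100.53096
P = 199693.77 W/m

199693.77


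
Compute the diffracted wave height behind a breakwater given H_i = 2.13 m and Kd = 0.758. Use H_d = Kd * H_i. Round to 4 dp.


H_d = Kd * H_i
H_d = 0.758 * 2.13
H_d = 1.6145 m

1.6145


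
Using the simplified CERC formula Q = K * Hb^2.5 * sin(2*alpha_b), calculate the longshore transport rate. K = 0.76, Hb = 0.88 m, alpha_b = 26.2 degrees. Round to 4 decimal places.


Q = K * Hb^2.5 * sin(2 * alpha_b)
Hb^2.5 = 0.88^2.5 = 0.726452
sin(2 * 26.2) = sin(52.4) = 0.792290
Q = 0.76 * 0.726452 * 0.792290
Q = 0.4374 m^3/s

0.4374


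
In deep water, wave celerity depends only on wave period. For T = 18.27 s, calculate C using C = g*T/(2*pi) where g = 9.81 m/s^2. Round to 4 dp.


We use the deep-water celerity formula:
C = g * T / (2 * pi)
C = 9.81 * 18.27 / (2 * 3.14159...)
C = 179.228700 / 6.283185
C = 28.5251 m/s

28.5251


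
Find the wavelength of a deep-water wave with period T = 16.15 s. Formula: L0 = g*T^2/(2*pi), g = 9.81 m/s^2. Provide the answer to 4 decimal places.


L0 = g * T^2 / (2 * pi)
L0 = 9.81 * 16.15^2 / (2 * pi)
L0 = 9.81 * 260.8225 / 6.28319
L0 = 2558.6687 / 6.28319
L0 = 407.2248 m

407.2248


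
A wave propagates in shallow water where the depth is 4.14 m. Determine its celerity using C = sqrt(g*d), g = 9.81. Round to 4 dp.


Using the shallow-water approximation:
C = sqrt(g * d) = sqrt(9.81 * 4.14)
C = sqrt(40.6134)
C = 6.3729 m/s

6.3729


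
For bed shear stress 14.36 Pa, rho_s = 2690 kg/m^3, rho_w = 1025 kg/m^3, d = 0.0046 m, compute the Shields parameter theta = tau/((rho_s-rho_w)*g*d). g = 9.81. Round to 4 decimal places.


theta = tau / ((rho_s - rho_w) * g * d)
rho_s - rho_w = 2690 - 1025 = 1665
Denominator = 1665 * 9.81 * 0.0046 = 75.134790
theta = 14.36 / 75.134790
theta = 0.1911

0.1911


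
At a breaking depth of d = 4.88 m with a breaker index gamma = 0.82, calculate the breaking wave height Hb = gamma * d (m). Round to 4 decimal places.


Hb = gamma * d
Hb = 0.82 * 4.88
Hb = 4.0016 m

4.0016


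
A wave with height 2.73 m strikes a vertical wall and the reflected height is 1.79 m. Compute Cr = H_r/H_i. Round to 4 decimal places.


Cr = H_r / H_i
Cr = 1.79 / 2.73
Cr = 0.6557

0.6557


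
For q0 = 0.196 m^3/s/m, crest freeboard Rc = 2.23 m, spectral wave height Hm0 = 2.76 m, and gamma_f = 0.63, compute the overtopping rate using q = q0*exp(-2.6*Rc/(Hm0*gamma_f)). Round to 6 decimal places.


q = q0 * exp(-2.6 * Rc / (Hm0 * gamma_f))
Exponent = -2.6 * 2.23 / (2.76 * 0.63)
= -2.6 * 2.23 / 1.7388
= -3.334484
exp(-3.334484) = 0.035633
q = 0.196 * 0.035633
q = 0.006984 m^3/s/m

0.006984


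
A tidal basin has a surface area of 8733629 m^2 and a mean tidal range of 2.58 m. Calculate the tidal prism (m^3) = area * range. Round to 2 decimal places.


Tidal prism = Area * Tidal range
P = 8733629 * 2.58
P = 22532762.82 m^3

22532762.82


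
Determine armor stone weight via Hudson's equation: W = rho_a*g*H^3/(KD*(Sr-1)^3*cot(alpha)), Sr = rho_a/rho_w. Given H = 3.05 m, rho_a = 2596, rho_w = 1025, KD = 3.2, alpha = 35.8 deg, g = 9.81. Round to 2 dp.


Sr = rho_a / rho_w = 2596 / 1025 = 2.532683
(Sr - 1) = 1.532683
(Sr - 1)^3 = 3.600451
cot(35.8) = 1 / tan(35.8) = 1 / 0.721223 = 1.386534
Numerator = 2596 * 9.81 * 3.05^3 = 722558.8314
Denominator = 3.2 * 3.600451 * 1.386534 = 15.974877
W = 722558.8314 / 15.974877
W = 45230.95 N

45230.95


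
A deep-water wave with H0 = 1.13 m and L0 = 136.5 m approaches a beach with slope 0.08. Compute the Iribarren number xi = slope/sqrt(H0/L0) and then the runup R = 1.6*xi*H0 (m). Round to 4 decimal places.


xi = slope / sqrt(H0/L0)
H0/L0 = 1.13/136.5 = 0.008278
sqrt(0.008278) = 0.090986
xi = 0.08 / 0.090986 = 0.879260
R = 1.6 * xi * H0 = 1.6 * 0.879260 * 1.13
R = 1.5897 m

1.5897


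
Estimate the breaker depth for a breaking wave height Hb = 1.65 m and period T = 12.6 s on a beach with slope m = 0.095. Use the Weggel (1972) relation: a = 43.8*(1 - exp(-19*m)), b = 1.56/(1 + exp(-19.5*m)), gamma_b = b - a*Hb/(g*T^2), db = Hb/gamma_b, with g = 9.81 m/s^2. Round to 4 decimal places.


a = 43.8 * (1 - exp(-19 * m))
exp(-19 * 0.095) = exp(-1.8050) = 0.164474
a = 43.8 * (1 - 0.164474) = 36.596019
b = 1.56 / (1 + exp(-19.5 * m))
exp(-19.5 * 0.095) = exp(-1.8525) = 0.156845
b = 1.56 / (1 + 0.156845) = 1.348496
Hb / (g * T^2) = 1.65 / (9.81 * 12.6^2) = 1.65 / 1557.4356 = 0.00105943
gamma_b = b - a * Hb/(g*T^2) = 1.348496 - 36.596019 * 0.00105943 = 1.309725
db = Hb / gamma_b = 1.65 / 1.309725
db = 1.2598 m

1.2598


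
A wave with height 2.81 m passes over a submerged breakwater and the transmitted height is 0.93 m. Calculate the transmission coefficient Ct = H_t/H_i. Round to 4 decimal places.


Ct = H_t / H_i
Ct = 0.93 / 2.81
Ct = 0.3310

0.3310


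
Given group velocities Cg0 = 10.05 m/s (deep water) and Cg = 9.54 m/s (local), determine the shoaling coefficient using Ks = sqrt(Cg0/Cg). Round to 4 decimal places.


Ks = sqrt(Cg0 / Cg)
Ks = sqrt(10.05 / 9.54)
Ks = sqrt(1.0535)
Ks = 1.0264

1.0264


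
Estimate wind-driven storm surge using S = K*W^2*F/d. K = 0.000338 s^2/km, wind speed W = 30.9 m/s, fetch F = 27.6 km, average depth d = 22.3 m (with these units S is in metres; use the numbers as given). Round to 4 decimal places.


S = K * W^2 * F / d
W^2 = 30.9^2 = 954.81
S = 0.000338 * 954.81 * 27.6 / 22.3
Numerator = 0.000338 * 954.81 * 27.6 = 8.907232
S = 8.907232 / 22.3 = 0.3994 m

0.3994


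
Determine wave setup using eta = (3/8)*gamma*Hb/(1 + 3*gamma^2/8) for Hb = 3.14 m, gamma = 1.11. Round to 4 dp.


eta = (3/8) * gamma * Hb / (1 + 3*gamma^2/8)
Numerator = (3/8) * 1.11 * 3.14 = 1.307025
Denominator = 1 + 3*1.11^2/8 = 1 + 0.462038 = 1.462038
eta = 1.307025 / 1.462038
eta = 0.8940 m

0.8940


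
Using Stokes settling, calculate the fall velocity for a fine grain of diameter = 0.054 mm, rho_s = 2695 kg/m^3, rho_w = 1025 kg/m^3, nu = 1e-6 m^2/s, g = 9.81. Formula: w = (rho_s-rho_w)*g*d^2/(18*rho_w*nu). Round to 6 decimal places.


w = (rho_s - rho_w) * g * d^2 / (18 * rho_w * nu)
d = 0.054 mm = 0.000054 m
rho_s - rho_w = 2695 - 1025 = 1670
Numerator = 1670 * 9.81 * (0.000054)^2 = 0.000047771953
Denominator = 18 * 1025 * 1e-6 = 0.018450
w = 0.002589 m/s

0.002589


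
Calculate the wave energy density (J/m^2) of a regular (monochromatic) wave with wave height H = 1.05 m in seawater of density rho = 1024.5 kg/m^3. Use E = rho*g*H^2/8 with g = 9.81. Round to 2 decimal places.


E = (1/8) * rho * g * H^2
E = (1/8) * 1024.5 * 9.81 * 1.05^2
E = 0.125 * 1024.5 * 9.81 * 1.1025
E = 1385.06 J/m^2

1385.06


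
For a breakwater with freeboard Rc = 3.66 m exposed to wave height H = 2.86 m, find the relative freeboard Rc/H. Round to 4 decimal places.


Relative freeboard = Rc / H
= 3.66 / 2.86
= 1.2797

1.2797


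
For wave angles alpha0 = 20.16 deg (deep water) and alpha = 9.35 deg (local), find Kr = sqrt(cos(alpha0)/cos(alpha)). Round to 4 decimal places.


Kr = sqrt(cos(alpha0) / cos(alpha))
cos(20.16) = 0.938734
cos(9.35) = 0.986714
Kr = sqrt(0.938734 / 0.986714)
Kr = sqrt(0.951374)
Kr = 0.9754

0.9754


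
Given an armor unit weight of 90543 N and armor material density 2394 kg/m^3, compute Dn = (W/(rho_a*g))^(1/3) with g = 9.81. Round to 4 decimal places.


V = W / (rho_a * g)
V = 90543 / (2394 * 9.81)
V = 90543 / 23485.14
V = 3.855331 m^3
Dn = V^(1/3) = 3.855331^(1/3)
Dn = 1.5680 m

1.5680


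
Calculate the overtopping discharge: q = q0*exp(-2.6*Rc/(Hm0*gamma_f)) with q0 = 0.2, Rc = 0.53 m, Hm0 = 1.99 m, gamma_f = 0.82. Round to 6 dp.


q = q0 * exp(-2.6 * Rc / (Hm0 * gamma_f))
Exponent = -2.6 * 0.53 / (1.99 * 0.82)
= -2.6 * 0.53 / 1.6318
= -0.844466
exp(-0.844466) = 0.429787
q = 0.2 * 0.429787
q = 0.085957 m^3/s/m

0.085957


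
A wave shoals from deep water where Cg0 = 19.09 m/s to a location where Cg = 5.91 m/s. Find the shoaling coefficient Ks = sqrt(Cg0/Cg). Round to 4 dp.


Ks = sqrt(Cg0 / Cg)
Ks = sqrt(19.09 / 5.91)
Ks = sqrt(3.2301)
Ks = 1.7973

1.7973


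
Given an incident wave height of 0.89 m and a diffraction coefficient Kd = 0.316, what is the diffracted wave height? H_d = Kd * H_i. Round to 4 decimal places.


H_d = Kd * H_i
H_d = 0.316 * 0.89
H_d = 0.2812 m

0.2812


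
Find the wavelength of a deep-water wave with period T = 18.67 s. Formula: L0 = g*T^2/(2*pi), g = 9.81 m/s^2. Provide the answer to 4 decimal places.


L0 = g * T^2 / (2 * pi)
L0 = 9.81 * 18.67^2 / (2 * pi)
L0 = 9.81 * 348.5689 / 6.28319
L0 = 3419.4609 / 6.28319
L0 = 544.2241 m

544.2241


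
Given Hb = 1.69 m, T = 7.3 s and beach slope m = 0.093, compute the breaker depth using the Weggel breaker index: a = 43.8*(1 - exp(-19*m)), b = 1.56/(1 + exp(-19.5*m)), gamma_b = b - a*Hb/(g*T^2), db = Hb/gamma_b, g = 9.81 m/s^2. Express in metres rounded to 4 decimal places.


a = 43.8 * (1 - exp(-19 * m))
exp(-19 * 0.093) = exp(-1.7670) = 0.170845
a = 43.8 * (1 - 0.170845) = 36.317000
b = 1.56 / (1 + exp(-19.5 * m))
exp(-19.5 * 0.093) = exp(-1.8135) = 0.163082
b = 1.56 / (1 + 0.163082) = 1.341264
Hb / (g * T^2) = 1.69 / (9.81 * 7.3^2) = 1.69 / 522.7749 = 0.00323275
gamma_b = b - a * Hb/(g*T^2) = 1.341264 - 36.317000 * 0.00323275 = 1.223860
db = Hb / gamma_b = 1.69 / 1.223860
db = 1.3809 m

1.3809


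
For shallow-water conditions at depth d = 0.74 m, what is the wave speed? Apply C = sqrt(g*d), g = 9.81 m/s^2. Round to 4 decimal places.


Using the shallow-water approximation:
C = sqrt(g * d) = sqrt(9.81 * 0.74)
C = sqrt(7.2594)
C = 2.6943 m/s

2.6943


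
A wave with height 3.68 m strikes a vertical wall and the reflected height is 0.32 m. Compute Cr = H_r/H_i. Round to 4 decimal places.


Cr = H_r / H_i
Cr = 0.32 / 3.68
Cr = 0.0870

0.0870


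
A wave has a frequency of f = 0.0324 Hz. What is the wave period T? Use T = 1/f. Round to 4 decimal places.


T = 1 / f
T = 1 / 0.0324
T = 30.8642 s

30.8642


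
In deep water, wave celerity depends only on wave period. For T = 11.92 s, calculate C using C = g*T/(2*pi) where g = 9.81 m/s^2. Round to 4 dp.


We use the deep-water celerity formula:
C = g * T / (2 * pi)
C = 9.81 * 11.92 / (2 * 3.14159...)
C = 116.935200 / 6.283185
C = 18.6108 m/s

18.6108


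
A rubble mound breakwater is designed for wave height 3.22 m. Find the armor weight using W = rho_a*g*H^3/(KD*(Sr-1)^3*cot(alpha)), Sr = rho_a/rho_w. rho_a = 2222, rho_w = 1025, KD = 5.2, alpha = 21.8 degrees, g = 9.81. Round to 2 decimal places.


Sr = rho_a / rho_w = 2222 / 1025 = 2.167805
(Sr - 1) = 1.167805
(Sr - 1)^3 = 1.592615
cot(21.8) = 1 / tan(21.8) = 1 / 0.399971 = 2.500178
Numerator = 2222 * 9.81 * 3.22^3 = 727747.4244
Denominator = 5.2 * 1.592615 * 2.500178 = 20.705475
W = 727747.4244 / 20.705475
W = 35147.58 N

35147.58


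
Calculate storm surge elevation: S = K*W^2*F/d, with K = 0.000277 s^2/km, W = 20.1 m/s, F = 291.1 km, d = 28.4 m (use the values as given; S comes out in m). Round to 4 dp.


S = K * W^2 * F / d
W^2 = 20.1^2 = 404.01
S = 0.000277 * 404.01 * 291.1 / 28.4
Numerator = 0.000277 * 404.01 * 291.1 = 32.577225
S = 32.577225 / 28.4 = 1.1471 m

1.1471


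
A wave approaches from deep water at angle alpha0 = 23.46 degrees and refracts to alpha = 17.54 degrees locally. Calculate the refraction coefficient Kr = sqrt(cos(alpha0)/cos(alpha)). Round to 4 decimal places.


Kr = sqrt(cos(alpha0) / cos(alpha))
cos(23.46) = 0.917338
cos(17.54) = 0.953507
Kr = sqrt(0.917338 / 0.953507)
Kr = sqrt(0.962068)
Kr = 0.9809

0.9809


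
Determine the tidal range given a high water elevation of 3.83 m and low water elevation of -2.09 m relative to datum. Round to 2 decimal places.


Tidal range = High water - Low water
Tidal range = 3.83 - (-2.09)
Tidal range = 5.92 m

5.92


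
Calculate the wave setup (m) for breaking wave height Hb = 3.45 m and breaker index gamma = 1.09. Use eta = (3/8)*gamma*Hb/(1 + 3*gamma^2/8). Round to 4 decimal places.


eta = (3/8) * gamma * Hb / (1 + 3*gamma^2/8)
Numerator = (3/8) * 1.09 * 3.45 = 1.410188
Denominator = 1 + 3*1.09^2/8 = 1 + 0.445538 = 1.445538
eta = 1.410188 / 1.445538
eta = 0.9755 m

0.9755


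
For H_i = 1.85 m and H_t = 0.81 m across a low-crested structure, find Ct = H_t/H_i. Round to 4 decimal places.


Ct = H_t / H_i
Ct = 0.81 / 1.85
Ct = 0.4378

0.4378


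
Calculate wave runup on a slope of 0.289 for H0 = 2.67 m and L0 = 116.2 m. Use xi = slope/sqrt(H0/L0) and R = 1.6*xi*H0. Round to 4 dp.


xi = slope / sqrt(H0/L0)
H0/L0 = 2.67/116.2 = 0.022978
sqrt(0.022978) = 0.151584
xi = 0.289 / 0.151584 = 1.906537
R = 1.6 * xi * H0 = 1.6 * 1.906537 * 2.67
R = 8.1447 m

8.1447


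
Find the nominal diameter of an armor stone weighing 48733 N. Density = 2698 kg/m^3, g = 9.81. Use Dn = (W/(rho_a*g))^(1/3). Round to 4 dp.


V = W / (rho_a * g)
V = 48733 / (2698 * 9.81)
V = 48733 / 26467.38
V = 1.841248 m^3
Dn = V^(1/3) = 1.841248^(1/3)
Dn = 1.2257 m

1.2257


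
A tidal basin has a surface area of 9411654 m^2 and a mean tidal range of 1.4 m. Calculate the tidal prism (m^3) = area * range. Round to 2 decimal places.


Tidal prism = Area * Tidal range
P = 9411654 * 1.4
P = 13176315.60 m^3

13176315.60


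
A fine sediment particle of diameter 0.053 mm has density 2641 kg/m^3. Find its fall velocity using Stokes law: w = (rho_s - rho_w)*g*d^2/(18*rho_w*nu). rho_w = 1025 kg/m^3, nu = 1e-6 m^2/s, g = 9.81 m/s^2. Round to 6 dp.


w = (rho_s - rho_w) * g * d^2 / (18 * rho_w * nu)
d = 0.053 mm = 0.000053 m
rho_s - rho_w = 2641 - 1025 = 1616
Numerator = 1616 * 9.81 * (0.000053)^2 = 0.000044530965
Denominator = 18 * 1025 * 1e-6 = 0.018450
w = 0.002414 m/s

0.002414


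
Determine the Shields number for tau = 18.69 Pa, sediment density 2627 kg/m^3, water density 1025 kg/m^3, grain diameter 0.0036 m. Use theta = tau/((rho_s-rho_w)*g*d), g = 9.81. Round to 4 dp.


theta = tau / ((rho_s - rho_w) * g * d)
rho_s - rho_w = 2627 - 1025 = 1602
Denominator = 1602 * 9.81 * 0.0036 = 56.576232
theta = 18.69 / 56.576232
theta = 0.3304

0.3304


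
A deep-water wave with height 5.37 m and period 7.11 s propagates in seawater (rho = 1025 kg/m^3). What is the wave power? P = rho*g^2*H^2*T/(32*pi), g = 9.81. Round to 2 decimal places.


P = rho * g^2 * H^2 * T / (32 * pi)
P = 1025 * 9.81^2 * 5.37^2 * 7.11 / (32 * pi)
P = 1025 * 96.2361 * 28.8369 * 7.11 / 100.53096
P = 201177.87 W/m

201177.87


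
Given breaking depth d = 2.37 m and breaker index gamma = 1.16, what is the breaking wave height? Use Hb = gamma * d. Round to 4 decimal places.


Hb = gamma * d
Hb = 1.16 * 2.37
Hb = 2.7492 m

2.7492


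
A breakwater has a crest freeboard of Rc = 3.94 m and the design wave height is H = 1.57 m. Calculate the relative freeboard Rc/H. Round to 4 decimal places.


Relative freeboard = Rc / H
= 3.94 / 1.57
= 2.5096

2.5096


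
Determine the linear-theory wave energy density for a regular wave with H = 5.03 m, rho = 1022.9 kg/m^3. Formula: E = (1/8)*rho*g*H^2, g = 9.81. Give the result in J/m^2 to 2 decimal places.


E = (1/8) * rho * g * H^2
E = (1/8) * 1022.9 * 9.81 * 5.03^2
E = 0.125 * 1022.9 * 9.81 * 25.3009
E = 31735.71 J/m^2

31735.71
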